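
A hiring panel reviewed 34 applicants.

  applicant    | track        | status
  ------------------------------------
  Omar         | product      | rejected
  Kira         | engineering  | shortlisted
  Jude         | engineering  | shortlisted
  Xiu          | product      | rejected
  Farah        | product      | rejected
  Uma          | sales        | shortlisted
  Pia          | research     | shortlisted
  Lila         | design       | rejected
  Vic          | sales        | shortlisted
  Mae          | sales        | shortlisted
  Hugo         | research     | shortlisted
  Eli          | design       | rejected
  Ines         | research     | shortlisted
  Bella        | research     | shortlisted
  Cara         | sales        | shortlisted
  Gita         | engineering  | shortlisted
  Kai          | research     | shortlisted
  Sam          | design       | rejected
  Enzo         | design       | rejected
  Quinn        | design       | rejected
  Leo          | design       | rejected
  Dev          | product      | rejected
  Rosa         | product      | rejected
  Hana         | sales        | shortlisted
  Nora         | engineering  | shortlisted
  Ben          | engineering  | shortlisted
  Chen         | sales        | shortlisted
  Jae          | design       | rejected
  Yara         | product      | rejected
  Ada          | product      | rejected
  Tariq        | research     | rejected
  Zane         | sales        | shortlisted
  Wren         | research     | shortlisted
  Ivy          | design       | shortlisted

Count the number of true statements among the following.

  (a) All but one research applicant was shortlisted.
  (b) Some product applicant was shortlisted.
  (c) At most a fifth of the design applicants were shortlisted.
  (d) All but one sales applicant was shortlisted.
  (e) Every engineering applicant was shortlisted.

(a) research: |A| = 7, |A ∩ B| = 6; needs |A ∖ B| = 1 — true.
(b) product: |A| = 7, |A ∩ B| = 0; needs A ∩ B ≠ ∅ (|A ∩ B| ≥ 1) — false.
(c) design: |A| = 8, |A ∩ B| = 1; needs |A ∩ B| / |A| ≤ 1/5 — true.
(d) sales: |A| = 7, |A ∩ B| = 7; needs |A ∖ B| = 1 — false.
(e) engineering: |A| = 5, |A ∩ B| = 5; needs A ⊆ B, i.e. every element of A is in B (|A ∖ B| = 0) — true.

3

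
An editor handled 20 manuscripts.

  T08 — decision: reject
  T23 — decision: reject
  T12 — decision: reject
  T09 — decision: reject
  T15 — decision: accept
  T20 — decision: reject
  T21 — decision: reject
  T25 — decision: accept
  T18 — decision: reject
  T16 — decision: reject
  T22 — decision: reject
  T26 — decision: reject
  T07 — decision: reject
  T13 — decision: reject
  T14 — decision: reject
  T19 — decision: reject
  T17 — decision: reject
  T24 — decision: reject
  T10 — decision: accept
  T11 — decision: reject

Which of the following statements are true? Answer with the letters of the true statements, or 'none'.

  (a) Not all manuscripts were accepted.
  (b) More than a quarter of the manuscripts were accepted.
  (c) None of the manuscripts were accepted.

(a)

|A| = 20, |A ∩ B| = 3, |A ∖ B| = 17.
(a) A ⊄ B (|A ∖ B| ≥ 1): holds.
(b) |A ∩ B| / |A| > 1/4: fails.
(c) A ∩ B = ∅ (|A ∩ B| = 0): fails.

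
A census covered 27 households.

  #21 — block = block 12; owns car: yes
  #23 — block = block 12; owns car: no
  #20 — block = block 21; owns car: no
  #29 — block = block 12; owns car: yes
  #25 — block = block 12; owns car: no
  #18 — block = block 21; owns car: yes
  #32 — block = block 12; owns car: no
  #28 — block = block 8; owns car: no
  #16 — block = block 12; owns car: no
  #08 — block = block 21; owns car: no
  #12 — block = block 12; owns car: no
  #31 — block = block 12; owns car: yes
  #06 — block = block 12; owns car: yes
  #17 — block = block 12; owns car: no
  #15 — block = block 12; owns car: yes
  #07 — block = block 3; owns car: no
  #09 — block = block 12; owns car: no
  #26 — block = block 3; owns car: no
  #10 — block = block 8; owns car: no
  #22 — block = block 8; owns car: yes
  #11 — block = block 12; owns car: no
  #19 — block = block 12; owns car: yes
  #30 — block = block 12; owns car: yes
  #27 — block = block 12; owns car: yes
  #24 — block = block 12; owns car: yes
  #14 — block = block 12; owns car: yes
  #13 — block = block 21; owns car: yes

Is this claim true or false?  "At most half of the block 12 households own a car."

'At most half of the block 12 households own a car' holds iff |A ∩ B| ≤ |A ∖ B|.
|A| = 18, |A ∩ B| = 10, |A ∖ B| = 8.
10 > 8, so the statement is false.

False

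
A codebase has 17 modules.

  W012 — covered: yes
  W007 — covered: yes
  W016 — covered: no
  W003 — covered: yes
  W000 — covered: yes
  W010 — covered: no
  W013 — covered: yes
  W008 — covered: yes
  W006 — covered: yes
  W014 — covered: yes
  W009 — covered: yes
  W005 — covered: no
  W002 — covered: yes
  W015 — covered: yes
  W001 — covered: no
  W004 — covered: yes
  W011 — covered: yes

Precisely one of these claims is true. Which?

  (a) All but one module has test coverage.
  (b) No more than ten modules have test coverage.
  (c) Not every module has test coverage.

(c)

|A| = 17, |A ∩ B| = 13, |A ∖ B| = 4.
(a) requires |A ∖ B| = 1: false.
(b) requires |A ∩ B| ≤ 10: false.
(c) requires A ⊄ B (|A ∖ B| ≥ 1): true.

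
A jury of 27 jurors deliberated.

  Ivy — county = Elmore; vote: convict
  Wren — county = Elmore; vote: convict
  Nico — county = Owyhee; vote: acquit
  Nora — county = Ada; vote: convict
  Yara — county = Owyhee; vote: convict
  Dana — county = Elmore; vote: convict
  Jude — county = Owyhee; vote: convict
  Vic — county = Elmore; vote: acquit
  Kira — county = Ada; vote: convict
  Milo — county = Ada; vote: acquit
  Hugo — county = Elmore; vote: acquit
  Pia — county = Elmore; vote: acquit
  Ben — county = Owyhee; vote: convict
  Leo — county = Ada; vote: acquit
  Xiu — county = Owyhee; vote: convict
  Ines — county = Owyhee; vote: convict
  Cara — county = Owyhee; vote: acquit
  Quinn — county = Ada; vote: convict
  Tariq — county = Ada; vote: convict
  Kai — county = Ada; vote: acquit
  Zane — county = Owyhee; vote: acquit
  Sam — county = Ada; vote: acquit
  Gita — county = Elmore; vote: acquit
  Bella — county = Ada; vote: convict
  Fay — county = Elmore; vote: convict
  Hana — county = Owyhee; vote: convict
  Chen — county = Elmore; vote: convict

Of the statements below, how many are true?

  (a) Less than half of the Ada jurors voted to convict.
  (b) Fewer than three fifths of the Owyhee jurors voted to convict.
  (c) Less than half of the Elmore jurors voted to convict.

0

(a) Ada: |A| = 9, |A ∩ B| = 5; needs |A ∩ B| < |A ∖ B| — false.
(b) Owyhee: |A| = 9, |A ∩ B| = 6; needs |A ∩ B| / |A| < 3/5 — false.
(c) Elmore: |A| = 9, |A ∩ B| = 5; needs |A ∩ B| < |A ∖ B| — false.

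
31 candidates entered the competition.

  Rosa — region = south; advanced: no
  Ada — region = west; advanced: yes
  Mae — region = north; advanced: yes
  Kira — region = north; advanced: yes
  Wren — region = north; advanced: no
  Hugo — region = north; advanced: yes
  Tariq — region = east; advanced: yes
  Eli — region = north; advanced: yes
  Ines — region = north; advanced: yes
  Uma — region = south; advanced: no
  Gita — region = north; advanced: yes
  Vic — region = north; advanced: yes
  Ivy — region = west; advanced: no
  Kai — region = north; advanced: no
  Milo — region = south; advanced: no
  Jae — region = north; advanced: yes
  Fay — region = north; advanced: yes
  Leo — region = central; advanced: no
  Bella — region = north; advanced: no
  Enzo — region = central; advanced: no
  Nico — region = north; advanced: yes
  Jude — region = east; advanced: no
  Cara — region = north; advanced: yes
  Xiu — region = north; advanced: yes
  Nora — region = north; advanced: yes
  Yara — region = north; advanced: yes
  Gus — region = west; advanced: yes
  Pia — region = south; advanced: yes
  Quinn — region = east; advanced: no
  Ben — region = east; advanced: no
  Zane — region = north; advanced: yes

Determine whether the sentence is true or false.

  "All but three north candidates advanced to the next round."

Truth condition: |A ∖ B| = 3.
|A| = 18, |A ∩ B| = 15, |A ∖ B| = 3.
|A ∖ B| = 3, so the statement is true.

True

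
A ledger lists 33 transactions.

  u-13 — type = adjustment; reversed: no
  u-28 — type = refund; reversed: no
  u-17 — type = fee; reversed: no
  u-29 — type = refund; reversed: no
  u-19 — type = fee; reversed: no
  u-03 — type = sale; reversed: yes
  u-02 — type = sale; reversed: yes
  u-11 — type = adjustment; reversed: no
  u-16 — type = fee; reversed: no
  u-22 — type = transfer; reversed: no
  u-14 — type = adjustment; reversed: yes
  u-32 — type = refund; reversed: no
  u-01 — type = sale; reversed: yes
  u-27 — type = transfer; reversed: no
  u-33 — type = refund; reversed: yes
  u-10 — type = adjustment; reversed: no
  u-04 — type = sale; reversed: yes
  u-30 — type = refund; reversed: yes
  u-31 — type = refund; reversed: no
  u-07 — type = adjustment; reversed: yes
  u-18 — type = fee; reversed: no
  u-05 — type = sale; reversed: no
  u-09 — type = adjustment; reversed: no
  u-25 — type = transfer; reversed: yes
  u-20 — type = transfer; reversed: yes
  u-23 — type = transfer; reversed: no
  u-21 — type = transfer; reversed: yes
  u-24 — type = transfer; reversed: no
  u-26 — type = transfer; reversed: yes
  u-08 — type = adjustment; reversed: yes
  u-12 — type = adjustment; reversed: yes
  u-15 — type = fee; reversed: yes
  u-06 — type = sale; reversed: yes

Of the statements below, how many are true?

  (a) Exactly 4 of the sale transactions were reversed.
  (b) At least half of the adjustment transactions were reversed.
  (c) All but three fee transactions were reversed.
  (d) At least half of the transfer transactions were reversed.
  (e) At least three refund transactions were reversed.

(a) sale: |A| = 6, |A ∩ B| = 5; needs |A ∩ B| = 4 — false.
(b) adjustment: |A| = 8, |A ∩ B| = 4; needs |A ∩ B| ≥ |A ∖ B| — true.
(c) fee: |A| = 5, |A ∩ B| = 1; needs |A ∖ B| = 3 — false.
(d) transfer: |A| = 8, |A ∩ B| = 4; needs |A ∩ B| ≥ |A ∖ B| — true.
(e) refund: |A| = 6, |A ∩ B| = 2; needs |A ∩ B| ≥ 3 — false.

2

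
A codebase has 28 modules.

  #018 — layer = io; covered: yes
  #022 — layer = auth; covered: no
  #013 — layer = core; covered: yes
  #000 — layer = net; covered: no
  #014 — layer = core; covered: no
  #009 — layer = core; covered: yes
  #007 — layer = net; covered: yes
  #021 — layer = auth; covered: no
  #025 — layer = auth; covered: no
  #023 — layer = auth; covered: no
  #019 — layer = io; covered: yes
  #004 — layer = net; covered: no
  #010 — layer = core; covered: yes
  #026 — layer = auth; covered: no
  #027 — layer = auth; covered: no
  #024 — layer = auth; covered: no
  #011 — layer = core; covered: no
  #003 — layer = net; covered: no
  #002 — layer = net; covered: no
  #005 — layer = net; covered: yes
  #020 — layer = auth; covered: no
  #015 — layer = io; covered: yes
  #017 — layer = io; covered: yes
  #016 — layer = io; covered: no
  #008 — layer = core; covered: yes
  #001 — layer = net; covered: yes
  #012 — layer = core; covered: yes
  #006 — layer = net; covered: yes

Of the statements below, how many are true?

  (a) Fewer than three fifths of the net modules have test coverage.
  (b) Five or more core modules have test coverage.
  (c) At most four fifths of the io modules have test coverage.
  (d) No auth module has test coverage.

4

(a) net: |A| = 8, |A ∩ B| = 4; needs |A ∩ B| / |A| < 3/5 — true.
(b) core: |A| = 7, |A ∩ B| = 5; needs |A ∩ B| ≥ 5 — true.
(c) io: |A| = 5, |A ∩ B| = 4; needs |A ∩ B| / |A| ≤ 4/5 — true.
(d) auth: |A| = 8, |A ∩ B| = 0; needs A ∩ B = ∅ (|A ∩ B| = 0) — true.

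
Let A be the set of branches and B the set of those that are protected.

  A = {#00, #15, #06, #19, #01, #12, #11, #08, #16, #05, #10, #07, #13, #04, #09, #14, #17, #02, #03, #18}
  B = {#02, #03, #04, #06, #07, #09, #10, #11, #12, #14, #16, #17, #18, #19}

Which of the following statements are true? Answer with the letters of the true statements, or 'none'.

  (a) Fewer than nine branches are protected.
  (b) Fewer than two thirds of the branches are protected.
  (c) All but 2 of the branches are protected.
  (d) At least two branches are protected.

|A| = 20, |A ∩ B| = 14, |A ∖ B| = 6.
(a) |A ∩ B| < 9: fails.
(b) |A ∩ B| / |A| < 2/3: fails.
(c) |A ∖ B| = 2: fails.
(d) |A ∩ B| ≥ 2: holds.

(d)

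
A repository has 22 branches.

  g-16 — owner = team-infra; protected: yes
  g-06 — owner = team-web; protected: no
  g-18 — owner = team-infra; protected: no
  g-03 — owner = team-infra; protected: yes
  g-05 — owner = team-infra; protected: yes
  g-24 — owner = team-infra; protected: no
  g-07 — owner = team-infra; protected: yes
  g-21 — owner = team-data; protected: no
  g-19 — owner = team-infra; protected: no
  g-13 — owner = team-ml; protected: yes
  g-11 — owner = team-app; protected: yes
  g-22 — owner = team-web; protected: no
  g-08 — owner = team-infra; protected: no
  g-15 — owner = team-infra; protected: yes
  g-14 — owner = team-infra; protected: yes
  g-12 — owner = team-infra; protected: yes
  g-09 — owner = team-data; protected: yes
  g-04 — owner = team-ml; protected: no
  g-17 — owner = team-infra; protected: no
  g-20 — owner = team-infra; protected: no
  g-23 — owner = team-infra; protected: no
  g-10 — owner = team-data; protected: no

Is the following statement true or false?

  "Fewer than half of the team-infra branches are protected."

False

The determiner here denotes the relation: |A ∩ B| < |A ∖ B|.
A (the restrictor) = {g-16, g-18, g-03, g-05, g-24, g-07, g-19, g-08, g-15, g-14, g-12, g-17, g-20, g-23}, |A| = 14.
A ∩ B = {g-16, g-03, g-05, g-07, g-15, g-14, g-12}, so |A ∩ B| = 7.
A ∖ B = {g-18, g-24, g-19, g-08, g-17, g-20, g-23}, so |A ∖ B| = 7.
7 = 7, so the statement is false.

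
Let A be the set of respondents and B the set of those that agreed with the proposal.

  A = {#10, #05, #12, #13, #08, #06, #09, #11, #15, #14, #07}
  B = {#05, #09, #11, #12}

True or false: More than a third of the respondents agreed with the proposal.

The determiner here denotes the relation: |A ∩ B| / |A| > 1/3.
A (the restrictor) = {#10, #05, #12, #13, #08, #06, #09, #11, #15, #14, #07}, |A| = 11.
A ∩ B = {#05, #12, #09, #11}, so |A ∩ B| = 4.
A ∖ B = {#10, #13, #08, #06, #15, #14, #07}, so |A ∖ B| = 7.
|A ∩ B|/|A| = 4/11, so the statement is true.

True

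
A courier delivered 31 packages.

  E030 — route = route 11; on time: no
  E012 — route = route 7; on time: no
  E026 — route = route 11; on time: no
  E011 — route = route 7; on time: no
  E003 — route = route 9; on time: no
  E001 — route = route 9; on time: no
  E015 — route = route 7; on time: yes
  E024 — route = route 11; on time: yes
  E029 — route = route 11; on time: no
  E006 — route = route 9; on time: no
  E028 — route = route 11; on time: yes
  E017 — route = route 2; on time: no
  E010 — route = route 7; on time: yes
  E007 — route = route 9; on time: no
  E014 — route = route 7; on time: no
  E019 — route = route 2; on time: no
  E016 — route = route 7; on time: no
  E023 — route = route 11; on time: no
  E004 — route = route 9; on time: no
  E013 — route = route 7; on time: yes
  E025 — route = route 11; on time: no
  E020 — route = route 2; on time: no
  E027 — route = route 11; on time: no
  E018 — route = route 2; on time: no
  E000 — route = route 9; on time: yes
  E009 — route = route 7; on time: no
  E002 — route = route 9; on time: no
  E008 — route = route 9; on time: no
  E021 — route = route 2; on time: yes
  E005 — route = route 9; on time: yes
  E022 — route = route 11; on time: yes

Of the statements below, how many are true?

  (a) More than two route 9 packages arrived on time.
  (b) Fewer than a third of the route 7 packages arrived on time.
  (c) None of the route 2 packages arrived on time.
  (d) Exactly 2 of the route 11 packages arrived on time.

0

(a) route 9: |A| = 9, |A ∩ B| = 2; needs |A ∩ B| > 2 — false.
(b) route 7: |A| = 8, |A ∩ B| = 3; needs |A ∩ B| / |A| < 1/3 — false.
(c) route 2: |A| = 5, |A ∩ B| = 1; needs A ∩ B = ∅ (|A ∩ B| = 0) — false.
(d) route 11: |A| = 9, |A ∩ B| = 3; needs |A ∩ B| = 2 — false.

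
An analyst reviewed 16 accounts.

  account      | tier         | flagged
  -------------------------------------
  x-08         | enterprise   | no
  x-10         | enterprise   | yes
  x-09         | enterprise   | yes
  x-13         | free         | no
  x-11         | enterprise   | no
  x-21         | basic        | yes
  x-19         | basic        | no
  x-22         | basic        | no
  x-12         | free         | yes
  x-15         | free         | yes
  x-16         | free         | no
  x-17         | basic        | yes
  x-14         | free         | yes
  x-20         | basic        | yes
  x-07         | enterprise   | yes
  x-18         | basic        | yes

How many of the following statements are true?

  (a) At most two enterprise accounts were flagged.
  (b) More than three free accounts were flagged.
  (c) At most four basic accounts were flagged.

(a) enterprise: |A| = 5, |A ∩ B| = 3; needs |A ∩ B| ≤ 2 — false.
(b) free: |A| = 5, |A ∩ B| = 3; needs |A ∩ B| > 3 — false.
(c) basic: |A| = 6, |A ∩ B| = 4; needs |A ∩ B| ≤ 4 — true.

1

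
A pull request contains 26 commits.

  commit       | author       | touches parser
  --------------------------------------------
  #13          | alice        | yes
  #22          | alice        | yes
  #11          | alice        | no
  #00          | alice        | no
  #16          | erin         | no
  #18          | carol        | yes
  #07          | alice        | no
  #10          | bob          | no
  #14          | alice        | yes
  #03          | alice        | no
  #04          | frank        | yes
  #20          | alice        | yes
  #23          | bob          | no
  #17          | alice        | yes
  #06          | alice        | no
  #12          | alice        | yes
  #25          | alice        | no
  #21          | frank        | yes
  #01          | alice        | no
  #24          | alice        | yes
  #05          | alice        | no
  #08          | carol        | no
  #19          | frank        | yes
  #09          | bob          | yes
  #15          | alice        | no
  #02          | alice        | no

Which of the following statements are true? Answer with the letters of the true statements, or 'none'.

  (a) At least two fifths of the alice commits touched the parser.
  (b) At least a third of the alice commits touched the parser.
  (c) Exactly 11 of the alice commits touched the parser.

(a), (b)

|A| = 17, |A ∩ B| = 7, |A ∖ B| = 10.
(a) |A ∩ B| / |A| ≥ 2/5: holds.
(b) |A ∩ B| / |A| ≥ 1/3: holds.
(c) |A ∩ B| = 11: fails.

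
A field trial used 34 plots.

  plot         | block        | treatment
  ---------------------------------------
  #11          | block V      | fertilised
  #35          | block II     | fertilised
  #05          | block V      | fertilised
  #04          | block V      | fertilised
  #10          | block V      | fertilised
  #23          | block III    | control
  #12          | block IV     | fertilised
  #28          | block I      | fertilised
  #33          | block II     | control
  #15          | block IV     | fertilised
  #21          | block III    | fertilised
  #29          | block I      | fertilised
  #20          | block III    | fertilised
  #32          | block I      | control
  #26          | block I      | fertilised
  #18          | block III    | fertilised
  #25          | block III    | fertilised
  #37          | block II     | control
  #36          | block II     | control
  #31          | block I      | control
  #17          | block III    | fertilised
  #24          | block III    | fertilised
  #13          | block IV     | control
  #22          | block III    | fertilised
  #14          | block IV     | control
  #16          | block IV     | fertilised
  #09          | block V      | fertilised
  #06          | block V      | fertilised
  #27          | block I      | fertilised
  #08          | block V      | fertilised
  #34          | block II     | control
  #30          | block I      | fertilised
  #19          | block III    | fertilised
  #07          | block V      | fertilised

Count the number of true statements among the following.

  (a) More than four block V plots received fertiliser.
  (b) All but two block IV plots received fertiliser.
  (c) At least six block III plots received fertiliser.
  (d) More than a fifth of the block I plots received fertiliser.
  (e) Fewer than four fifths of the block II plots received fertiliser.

(a) block V: |A| = 8, |A ∩ B| = 8; needs |A ∩ B| > 4 — true.
(b) block IV: |A| = 5, |A ∩ B| = 3; needs |A ∖ B| = 2 — true.
(c) block III: |A| = 9, |A ∩ B| = 8; needs |A ∩ B| ≥ 6 — true.
(d) block I: |A| = 7, |A ∩ B| = 5; needs |A ∩ B| / |A| > 1/5 — true.
(e) block II: |A| = 5, |A ∩ B| = 1; needs |A ∩ B| / |A| < 4/5 — true.

5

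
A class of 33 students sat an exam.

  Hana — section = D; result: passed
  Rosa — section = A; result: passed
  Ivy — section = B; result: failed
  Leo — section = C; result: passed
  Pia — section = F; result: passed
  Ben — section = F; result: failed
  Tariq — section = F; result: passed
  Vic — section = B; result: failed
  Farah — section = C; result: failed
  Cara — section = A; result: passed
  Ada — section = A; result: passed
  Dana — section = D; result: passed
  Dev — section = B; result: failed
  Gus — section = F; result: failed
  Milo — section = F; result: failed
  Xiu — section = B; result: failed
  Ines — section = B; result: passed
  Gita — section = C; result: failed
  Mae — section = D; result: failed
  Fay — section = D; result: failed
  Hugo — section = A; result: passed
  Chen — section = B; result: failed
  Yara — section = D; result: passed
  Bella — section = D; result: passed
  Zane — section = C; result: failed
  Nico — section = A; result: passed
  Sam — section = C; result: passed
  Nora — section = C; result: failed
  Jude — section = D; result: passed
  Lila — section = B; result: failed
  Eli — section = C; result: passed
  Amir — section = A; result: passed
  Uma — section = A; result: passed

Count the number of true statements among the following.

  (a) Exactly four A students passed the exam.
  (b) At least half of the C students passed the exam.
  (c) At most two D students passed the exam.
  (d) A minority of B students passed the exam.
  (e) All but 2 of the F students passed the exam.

1

(a) A: |A| = 7, |A ∩ B| = 7; needs |A ∩ B| = 4 — false.
(b) C: |A| = 7, |A ∩ B| = 3; needs |A ∩ B| ≥ |A ∖ B| — false.
(c) D: |A| = 7, |A ∩ B| = 5; needs |A ∩ B| ≤ 2 — false.
(d) B: |A| = 7, |A ∩ B| = 1; needs |A ∩ B| < |A ∖ B| — true.
(e) F: |A| = 5, |A ∩ B| = 2; needs |A ∖ B| = 2 — false.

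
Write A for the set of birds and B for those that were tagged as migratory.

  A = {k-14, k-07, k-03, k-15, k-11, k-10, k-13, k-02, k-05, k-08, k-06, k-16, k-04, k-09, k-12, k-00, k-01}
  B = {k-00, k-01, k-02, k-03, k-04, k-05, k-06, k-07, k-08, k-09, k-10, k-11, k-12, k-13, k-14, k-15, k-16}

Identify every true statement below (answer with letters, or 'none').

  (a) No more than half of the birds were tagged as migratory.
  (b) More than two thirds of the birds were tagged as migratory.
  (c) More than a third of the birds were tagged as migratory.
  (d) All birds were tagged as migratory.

|A| = 17, |A ∩ B| = 17, |A ∖ B| = 0.
(a) |A ∩ B| ≤ |A ∖ B|: fails.
(b) |A ∩ B| / |A| > 2/3: holds.
(c) |A ∩ B| / |A| > 1/3: holds.
(d) A ⊆ B, i.e. every element of A is in B (|A ∖ B| = 0): holds.

(b), (c), (d)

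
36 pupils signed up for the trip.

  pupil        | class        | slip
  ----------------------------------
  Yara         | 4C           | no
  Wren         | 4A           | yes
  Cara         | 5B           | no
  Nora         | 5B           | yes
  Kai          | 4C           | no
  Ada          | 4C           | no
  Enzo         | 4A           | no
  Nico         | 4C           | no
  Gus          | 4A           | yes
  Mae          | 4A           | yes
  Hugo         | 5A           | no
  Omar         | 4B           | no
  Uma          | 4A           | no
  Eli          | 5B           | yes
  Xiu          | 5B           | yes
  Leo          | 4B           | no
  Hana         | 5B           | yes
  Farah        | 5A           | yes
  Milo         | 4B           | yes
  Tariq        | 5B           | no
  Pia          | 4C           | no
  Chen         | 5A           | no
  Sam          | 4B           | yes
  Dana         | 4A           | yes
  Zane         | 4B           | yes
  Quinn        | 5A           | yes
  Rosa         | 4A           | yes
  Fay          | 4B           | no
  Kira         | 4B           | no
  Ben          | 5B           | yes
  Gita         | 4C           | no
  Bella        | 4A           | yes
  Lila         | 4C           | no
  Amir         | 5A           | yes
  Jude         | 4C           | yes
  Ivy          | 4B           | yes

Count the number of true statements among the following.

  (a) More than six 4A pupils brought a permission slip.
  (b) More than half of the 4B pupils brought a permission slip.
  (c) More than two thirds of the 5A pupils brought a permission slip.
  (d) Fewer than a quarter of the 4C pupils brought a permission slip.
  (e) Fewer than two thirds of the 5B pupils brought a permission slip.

1

(a) 4A: |A| = 8, |A ∩ B| = 6; needs |A ∩ B| > 6 — false.
(b) 4B: |A| = 8, |A ∩ B| = 4; needs |A ∩ B| > |A ∖ B| — false.
(c) 5A: |A| = 5, |A ∩ B| = 3; needs |A ∩ B| / |A| > 2/3 — false.
(d) 4C: |A| = 8, |A ∩ B| = 1; needs |A ∩ B| / |A| < 1/4 — true.
(e) 5B: |A| = 7, |A ∩ B| = 5; needs |A ∩ B| / |A| < 2/3 — false.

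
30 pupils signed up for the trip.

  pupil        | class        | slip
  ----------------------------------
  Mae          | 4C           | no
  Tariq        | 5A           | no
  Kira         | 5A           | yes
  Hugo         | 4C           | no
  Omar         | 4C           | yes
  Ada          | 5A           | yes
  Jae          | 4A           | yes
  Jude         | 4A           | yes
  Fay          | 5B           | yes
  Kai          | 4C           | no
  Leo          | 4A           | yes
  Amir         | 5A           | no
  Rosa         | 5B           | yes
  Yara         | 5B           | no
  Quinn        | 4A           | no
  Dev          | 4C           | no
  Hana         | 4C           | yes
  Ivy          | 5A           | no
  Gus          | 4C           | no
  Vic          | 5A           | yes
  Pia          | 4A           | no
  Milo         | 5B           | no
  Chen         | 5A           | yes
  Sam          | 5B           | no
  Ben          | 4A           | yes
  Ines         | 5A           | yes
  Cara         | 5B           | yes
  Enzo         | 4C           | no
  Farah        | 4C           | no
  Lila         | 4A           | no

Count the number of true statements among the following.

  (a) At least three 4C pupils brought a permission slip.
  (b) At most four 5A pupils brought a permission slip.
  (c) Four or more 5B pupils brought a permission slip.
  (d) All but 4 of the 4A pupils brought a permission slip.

0

(a) 4C: |A| = 9, |A ∩ B| = 2; needs |A ∩ B| ≥ 3 — false.
(b) 5A: |A| = 8, |A ∩ B| = 5; needs |A ∩ B| ≤ 4 — false.
(c) 5B: |A| = 6, |A ∩ B| = 3; needs |A ∩ B| ≥ 4 — false.
(d) 4A: |A| = 7, |A ∩ B| = 4; needs |A ∖ B| = 4 — false.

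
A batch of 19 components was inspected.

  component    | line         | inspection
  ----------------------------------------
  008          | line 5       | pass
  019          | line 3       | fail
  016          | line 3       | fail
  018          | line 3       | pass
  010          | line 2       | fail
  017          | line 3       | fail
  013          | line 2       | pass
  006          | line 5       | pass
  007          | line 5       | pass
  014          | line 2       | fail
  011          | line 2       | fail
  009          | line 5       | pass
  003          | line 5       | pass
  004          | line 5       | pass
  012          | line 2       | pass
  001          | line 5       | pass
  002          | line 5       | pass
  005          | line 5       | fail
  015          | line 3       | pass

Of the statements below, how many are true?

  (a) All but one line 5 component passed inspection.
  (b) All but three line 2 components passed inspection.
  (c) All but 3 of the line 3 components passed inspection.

3

(a) line 5: |A| = 9, |A ∩ B| = 8; needs |A ∖ B| = 1 — true.
(b) line 2: |A| = 5, |A ∩ B| = 2; needs |A ∖ B| = 3 — true.
(c) line 3: |A| = 5, |A ∩ B| = 2; needs |A ∖ B| = 3 — true.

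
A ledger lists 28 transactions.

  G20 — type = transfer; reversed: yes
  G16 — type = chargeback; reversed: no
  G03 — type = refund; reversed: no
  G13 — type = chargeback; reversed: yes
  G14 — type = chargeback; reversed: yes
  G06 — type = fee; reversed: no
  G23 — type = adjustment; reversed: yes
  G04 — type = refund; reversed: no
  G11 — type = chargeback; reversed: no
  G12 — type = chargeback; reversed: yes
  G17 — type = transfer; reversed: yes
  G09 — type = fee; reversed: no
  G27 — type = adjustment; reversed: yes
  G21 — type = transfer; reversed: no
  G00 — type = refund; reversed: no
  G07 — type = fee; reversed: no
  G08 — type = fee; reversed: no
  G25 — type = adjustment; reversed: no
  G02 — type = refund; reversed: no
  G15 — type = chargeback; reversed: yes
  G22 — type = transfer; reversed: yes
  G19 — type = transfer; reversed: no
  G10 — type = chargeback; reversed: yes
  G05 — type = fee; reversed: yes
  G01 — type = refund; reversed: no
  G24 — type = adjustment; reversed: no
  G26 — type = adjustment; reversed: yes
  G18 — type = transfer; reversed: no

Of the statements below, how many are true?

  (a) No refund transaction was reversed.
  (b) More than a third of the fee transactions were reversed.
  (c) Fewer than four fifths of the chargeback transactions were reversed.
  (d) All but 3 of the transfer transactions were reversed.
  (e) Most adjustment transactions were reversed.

4

(a) refund: |A| = 5, |A ∩ B| = 0; needs A ∩ B = ∅ (|A ∩ B| = 0) — true.
(b) fee: |A| = 5, |A ∩ B| = 1; needs |A ∩ B| / |A| > 1/3 — false.
(c) chargeback: |A| = 7, |A ∩ B| = 5; needs |A ∩ B| / |A| < 4/5 — true.
(d) transfer: |A| = 6, |A ∩ B| = 3; needs |A ∖ B| = 3 — true.
(e) adjustment: |A| = 5, |A ∩ B| = 3; needs |A ∩ B| > |A ∖ B| — true.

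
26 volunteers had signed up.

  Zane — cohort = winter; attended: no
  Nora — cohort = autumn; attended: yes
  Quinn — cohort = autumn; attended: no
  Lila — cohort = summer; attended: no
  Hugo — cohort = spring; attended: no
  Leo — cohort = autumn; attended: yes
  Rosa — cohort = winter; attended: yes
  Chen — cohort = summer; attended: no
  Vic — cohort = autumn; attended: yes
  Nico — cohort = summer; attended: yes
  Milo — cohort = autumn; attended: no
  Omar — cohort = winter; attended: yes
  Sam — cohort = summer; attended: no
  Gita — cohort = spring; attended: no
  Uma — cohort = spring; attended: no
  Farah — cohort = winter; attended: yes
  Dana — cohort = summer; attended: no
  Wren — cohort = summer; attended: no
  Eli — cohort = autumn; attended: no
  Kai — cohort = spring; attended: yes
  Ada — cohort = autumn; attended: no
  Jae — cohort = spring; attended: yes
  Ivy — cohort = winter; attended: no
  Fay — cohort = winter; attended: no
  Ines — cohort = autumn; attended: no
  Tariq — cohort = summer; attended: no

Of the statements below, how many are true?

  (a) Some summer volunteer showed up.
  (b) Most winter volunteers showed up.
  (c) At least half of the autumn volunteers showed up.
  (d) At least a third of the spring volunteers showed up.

2

(a) summer: |A| = 7, |A ∩ B| = 1; needs A ∩ B ≠ ∅ (|A ∩ B| ≥ 1) — true.
(b) winter: |A| = 6, |A ∩ B| = 3; needs |A ∩ B| > |A ∖ B| — false.
(c) autumn: |A| = 8, |A ∩ B| = 3; needs |A ∩ B| ≥ |A ∖ B| — false.
(d) spring: |A| = 5, |A ∩ B| = 2; needs |A ∩ B| / |A| ≥ 1/3 — true.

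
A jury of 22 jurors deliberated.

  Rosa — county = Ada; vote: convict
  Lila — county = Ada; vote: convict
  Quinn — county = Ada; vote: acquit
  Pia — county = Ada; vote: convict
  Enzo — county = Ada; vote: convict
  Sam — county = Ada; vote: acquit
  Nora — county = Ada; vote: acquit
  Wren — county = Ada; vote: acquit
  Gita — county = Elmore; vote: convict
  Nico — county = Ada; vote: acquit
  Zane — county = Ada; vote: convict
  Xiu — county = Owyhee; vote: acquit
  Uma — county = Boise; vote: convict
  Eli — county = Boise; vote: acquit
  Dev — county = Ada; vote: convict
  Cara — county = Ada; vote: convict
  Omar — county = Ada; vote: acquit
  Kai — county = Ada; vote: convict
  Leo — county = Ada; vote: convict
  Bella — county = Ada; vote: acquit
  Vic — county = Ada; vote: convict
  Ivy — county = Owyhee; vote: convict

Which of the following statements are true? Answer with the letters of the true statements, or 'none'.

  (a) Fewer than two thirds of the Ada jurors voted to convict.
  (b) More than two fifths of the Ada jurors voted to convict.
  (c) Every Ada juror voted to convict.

(a), (b)

|A| = 17, |A ∩ B| = 10, |A ∖ B| = 7.
(a) |A ∩ B| / |A| < 2/3: holds.
(b) |A ∩ B| / |A| > 2/5: holds.
(c) A ⊆ B, i.e. every element of A is in B (|A ∖ B| = 0): fails.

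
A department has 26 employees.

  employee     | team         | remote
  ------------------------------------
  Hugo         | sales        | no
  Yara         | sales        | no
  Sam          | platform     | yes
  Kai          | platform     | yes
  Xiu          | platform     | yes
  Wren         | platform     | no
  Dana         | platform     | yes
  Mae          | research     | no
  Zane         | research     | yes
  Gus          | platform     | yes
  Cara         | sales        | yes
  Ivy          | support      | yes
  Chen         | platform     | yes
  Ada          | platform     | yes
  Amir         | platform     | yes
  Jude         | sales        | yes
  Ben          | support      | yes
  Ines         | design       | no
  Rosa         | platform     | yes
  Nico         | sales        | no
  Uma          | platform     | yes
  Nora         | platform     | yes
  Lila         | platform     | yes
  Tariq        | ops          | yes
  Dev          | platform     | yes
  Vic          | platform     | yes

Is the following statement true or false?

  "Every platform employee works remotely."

False

'Every platform employee works remotely' holds iff A ⊆ B, i.e. every element of A is in B (|A ∖ B| = 0).
|A| = 15, |A ∩ B| = 14, |A ∖ B| = 1.
So the statement is false.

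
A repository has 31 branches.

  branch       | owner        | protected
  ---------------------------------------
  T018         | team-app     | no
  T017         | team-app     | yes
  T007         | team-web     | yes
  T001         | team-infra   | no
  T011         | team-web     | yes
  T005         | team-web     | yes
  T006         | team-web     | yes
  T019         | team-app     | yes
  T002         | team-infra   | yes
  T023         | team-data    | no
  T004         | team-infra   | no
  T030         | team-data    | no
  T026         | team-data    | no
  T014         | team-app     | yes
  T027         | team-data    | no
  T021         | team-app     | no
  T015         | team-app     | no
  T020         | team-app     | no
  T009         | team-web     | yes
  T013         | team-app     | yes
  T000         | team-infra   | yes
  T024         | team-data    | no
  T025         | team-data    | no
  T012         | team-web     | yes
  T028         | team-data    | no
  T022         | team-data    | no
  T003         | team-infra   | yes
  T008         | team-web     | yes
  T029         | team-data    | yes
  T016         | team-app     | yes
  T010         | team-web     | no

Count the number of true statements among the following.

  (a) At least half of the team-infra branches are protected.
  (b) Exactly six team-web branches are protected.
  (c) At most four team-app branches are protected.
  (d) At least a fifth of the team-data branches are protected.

1

(a) team-infra: |A| = 5, |A ∩ B| = 3; needs |A ∩ B| ≥ |A ∖ B| — true.
(b) team-web: |A| = 8, |A ∩ B| = 7; needs |A ∩ B| = 6 — false.
(c) team-app: |A| = 9, |A ∩ B| = 5; needs |A ∩ B| ≤ 4 — false.
(d) team-data: |A| = 9, |A ∩ B| = 1; needs |A ∩ B| / |A| ≥ 1/5 — false.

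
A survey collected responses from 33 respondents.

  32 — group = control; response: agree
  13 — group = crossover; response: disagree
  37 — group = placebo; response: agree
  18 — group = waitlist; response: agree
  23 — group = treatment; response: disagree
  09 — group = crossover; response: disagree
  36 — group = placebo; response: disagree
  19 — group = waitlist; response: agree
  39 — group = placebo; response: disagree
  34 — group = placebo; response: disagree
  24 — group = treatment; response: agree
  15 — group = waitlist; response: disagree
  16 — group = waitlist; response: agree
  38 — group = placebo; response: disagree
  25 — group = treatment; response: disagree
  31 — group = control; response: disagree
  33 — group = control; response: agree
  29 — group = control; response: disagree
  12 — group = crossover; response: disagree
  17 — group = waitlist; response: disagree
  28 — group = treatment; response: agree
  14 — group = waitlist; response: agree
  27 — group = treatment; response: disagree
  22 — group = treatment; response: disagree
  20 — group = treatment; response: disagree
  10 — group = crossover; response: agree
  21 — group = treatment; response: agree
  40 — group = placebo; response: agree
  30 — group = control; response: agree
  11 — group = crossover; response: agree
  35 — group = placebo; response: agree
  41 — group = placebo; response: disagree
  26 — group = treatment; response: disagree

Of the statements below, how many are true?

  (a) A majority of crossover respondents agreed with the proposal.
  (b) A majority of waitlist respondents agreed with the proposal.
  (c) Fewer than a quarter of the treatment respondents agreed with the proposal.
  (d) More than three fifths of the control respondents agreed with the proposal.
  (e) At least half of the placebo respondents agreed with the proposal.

(a) crossover: |A| = 5, |A ∩ B| = 2; needs |A ∩ B| > |A ∖ B| — false.
(b) waitlist: |A| = 6, |A ∩ B| = 4; needs |A ∩ B| > |A ∖ B| — true.
(c) treatment: |A| = 9, |A ∩ B| = 3; needs |A ∩ B| / |A| < 1/4 — false.
(d) control: |A| = 5, |A ∩ B| = 3; needs |A ∩ B| / |A| > 3/5 — false.
(e) placebo: |A| = 8, |A ∩ B| = 3; needs |A ∩ B| ≥ |A ∖ B| — false.

1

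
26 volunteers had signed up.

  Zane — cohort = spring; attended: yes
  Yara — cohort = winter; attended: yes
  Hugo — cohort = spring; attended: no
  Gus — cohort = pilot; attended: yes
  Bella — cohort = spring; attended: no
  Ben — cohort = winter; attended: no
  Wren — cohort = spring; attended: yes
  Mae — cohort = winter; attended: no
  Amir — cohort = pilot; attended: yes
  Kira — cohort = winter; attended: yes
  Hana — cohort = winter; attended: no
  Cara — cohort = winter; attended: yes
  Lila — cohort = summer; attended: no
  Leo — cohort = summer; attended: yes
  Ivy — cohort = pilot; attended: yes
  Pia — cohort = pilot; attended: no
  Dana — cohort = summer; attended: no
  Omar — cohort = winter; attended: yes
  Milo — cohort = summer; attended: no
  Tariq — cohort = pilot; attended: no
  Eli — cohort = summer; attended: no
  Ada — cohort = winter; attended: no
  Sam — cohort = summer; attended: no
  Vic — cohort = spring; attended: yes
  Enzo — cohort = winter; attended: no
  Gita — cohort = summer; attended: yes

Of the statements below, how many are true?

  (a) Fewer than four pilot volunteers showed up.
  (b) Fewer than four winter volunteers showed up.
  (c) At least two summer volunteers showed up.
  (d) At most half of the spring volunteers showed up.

2

(a) pilot: |A| = 5, |A ∩ B| = 3; needs |A ∩ B| < 4 — true.
(b) winter: |A| = 9, |A ∩ B| = 4; needs |A ∩ B| < 4 — false.
(c) summer: |A| = 7, |A ∩ B| = 2; needs |A ∩ B| ≥ 2 — true.
(d) spring: |A| = 5, |A ∩ B| = 3; needs |A ∩ B| ≤ |A ∖ B| — false.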